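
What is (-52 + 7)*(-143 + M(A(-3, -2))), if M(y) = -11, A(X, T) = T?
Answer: 6930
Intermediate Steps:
(-52 + 7)*(-143 + M(A(-3, -2))) = (-52 + 7)*(-143 - 11) = -45*(-154) = 6930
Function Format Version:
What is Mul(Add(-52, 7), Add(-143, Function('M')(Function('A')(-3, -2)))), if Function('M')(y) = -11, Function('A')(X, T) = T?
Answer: 6930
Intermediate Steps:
Mul(Add(-52, 7), Add(-143, Function('M')(Function('A')(-3, -2)))) = Mul(Add(-52, 7), Add(-143, -11)) = Mul(-45, -154) = 6930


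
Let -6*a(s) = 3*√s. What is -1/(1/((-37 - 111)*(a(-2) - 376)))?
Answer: -55648 - 74*I*√2 ≈ -55648.0 - 104.65*I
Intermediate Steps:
a(s) = -√s/2
-1/(1/((-37 - 111)*(a(-2) - 376))) = -1/(1/((-37 - 111)*(-I*√2/2 - 376))) = -1/(1/(-148*(-I*√2/2 - 376))) = -1/(1/(-148*(-376 - I*√2/2))) = -1/(1/(55648 + 74*I*√2)) = -(55648 + 74*I*√2) = -55648 - 74*I*√2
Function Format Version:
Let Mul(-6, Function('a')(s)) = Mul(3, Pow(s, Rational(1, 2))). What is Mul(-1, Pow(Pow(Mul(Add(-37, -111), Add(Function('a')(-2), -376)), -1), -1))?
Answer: Add(-55648, Mul(-74, I, Pow(2, Rational(1, 2)))) ≈ Add(-55648., Mul(-104.65, I))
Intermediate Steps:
Function('a')(s) = Mul(Rational(-1, 2), Pow(s, Rational(1, 2))) (Function('a')(s) = Mul(Rational(-1, 6), Mul(3, Pow(s, Rational(1, 2)))) = Mul(Rational(-1, 2), Pow(s, Rational(1, 2))))
Mul(-1, Pow(Pow(Mul(Add(-37, -111), Add(Function('a')(-2), -376)), -1), -1)) = Mul(-1, Pow(Pow(Mul(Add(-37, -111), Add(Mul(Rational(-1, 2), Pow(-2, Rational(1, 2))), -376)), -1), -1)) = Mul(-1, Pow(Pow(Mul(-148, Add(Mul(Rational(-1, 2), Mul(I, Pow(2, Rational(1, 2)))), -376)), -1), -1)) = Mul(-1, Pow(Pow(Mul(-148, Add(Mul(Rational(-1, 2), I, Pow(2, Rational(1, 2))), -376)), -1), -1)) = Mul(-1, Pow(Pow(Mul(-148, Add(-376, Mul(Rational(-1, 2), I, Pow(2, Rational(1, 2))))), -1), -1)) = Mul(-1, Pow(Pow(Add(55648, Mul(74, I, Pow(2, Rational(1, 2)))), -1), -1)) = Mul(-1, Add(55648, Mul(74, I, Pow(2, Rational(1, 2))))) = Add(-55648, Mul(-74, I, Pow(2, Rational(1, 2))))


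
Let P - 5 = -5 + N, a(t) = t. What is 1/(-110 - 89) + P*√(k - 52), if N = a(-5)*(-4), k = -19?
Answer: -1/199 + 20*I*√71 ≈ -0.0050251 + 168.52*I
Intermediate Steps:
N = 20 (N = -5*(-4) = 20)
P = 20 (P = 5 + (-5 + 20) = 5 + 15 = 20)
1/(-110 - 89) + P*√(k - 52) = 1/(-110 - 89) + 20*√(-19 - 52) = 1/(-199) + 20*√(-71) = -1/199 + 20*(I*√71) = -1/199 + 20*I*√71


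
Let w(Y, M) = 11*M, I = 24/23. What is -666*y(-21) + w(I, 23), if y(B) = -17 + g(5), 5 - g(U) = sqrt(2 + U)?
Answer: 8245 + 666*sqrt(7) ≈ 10007.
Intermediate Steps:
I = 24/23 (I = 24*(1/23) = 24/23 ≈ 1.0435)
g(U) = 5 - sqrt(2 + U)
y(B) = -12 - sqrt(7) (y(B) = -17 + (5 - sqrt(2 + 5)) = -17 + (5 - sqrt(7)) = -12 - sqrt(7))
-666*y(-21) + w(I, 23) = -666*(-12 - sqrt(7)) + 11*23 = (7992 + 666*sqrt(7)) + 253 = 8245 + 666*sqrt(7)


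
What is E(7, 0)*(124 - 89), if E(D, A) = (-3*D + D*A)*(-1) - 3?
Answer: 630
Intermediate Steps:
E(D, A) = -3 + 3*D - A*D (E(D, A) = (-3*D + A*D)*(-1) - 3 = (3*D - A*D) - 3 = -3 + 3*D - A*D)
E(7, 0)*(124 - 89) = (-3 + 3*7 - 1*0*7)*(124 - 89) = (-3 + 21 + 0)*35 = 18*35 = 630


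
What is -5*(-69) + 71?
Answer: 416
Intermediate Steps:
-5*(-69) + 71 = 345 + 71 = 416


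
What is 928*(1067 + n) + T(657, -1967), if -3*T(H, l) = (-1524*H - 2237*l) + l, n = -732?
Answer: -2464304/3 ≈ -8.2144e+5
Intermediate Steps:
T(H, l) = 508*H + 2236*l/3 (T(H, l) = -((-1524*H - 2237*l) + l)/3 = -((-2237*l - 1524*H) + l)/3 = -(-2236*l - 1524*H)/3 = 508*H + 2236*l/3)
928*(1067 + n) + T(657, -1967) = 928*(1067 - 732) + (508*657 + (2236/3)*(-1967)) = 928*335 + (333756 - 4398212/3) = 310880 - 3396944/3 = -2464304/3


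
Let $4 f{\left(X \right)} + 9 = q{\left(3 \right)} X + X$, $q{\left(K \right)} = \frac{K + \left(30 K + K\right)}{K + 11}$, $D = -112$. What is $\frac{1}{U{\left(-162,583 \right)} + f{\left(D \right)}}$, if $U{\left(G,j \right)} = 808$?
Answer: $\frac{4}{2343} \approx 0.0017072$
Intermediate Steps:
$q{\left(K \right)} = \frac{32 K}{11 + K}$ ($q{\left(K \right)} = \frac{K + 31 K}{11 + K} = \frac{32 K}{11 + K}$)
$f{\left(X \right)} = - \frac{9}{4} + \frac{55 X}{28}$ ($f{\left(X \right)} = - \frac{9}{4} + \frac{32 \cdot 3 \frac{1}{11 + 3} X + X}{4} = - \frac{9}{4} + \frac{32 \cdot 3 \cdot \frac{1}{14} X + X}{4} = - \frac{9}{4} + \frac{\frac{48 X}{7} + X}{4} = - \frac{9}{4} + \frac{\frac{55}{7} X}{4} = - \frac{9}{4} + \frac{55 X}{28}$)
$\frac{1}{U{\left(-162,583 \right)} + f{\left(D \right)}} = \frac{1}{808 + \left(- \frac{9}{4} + \frac{55}{28} \left(-112\right)\right)} = \frac{1}{808 - \frac{889}{4}} = \frac{1}{\frac{2343}{4}} = \frac{4}{2343}$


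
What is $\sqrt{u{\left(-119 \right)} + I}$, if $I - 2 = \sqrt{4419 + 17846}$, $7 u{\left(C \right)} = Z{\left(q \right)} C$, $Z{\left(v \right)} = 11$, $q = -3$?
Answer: $\sqrt{-185 + \sqrt{22265}} \approx 5.9821 i$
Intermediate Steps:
$u{\left(C \right)} = \frac{11 C}{7}$
$I = 2 + \sqrt{22265}$ ($I = 2 + \sqrt{4419 + 17846} = 2 + \sqrt{22265} \approx 151.21$)
$\sqrt{u{\left(-119 \right)} + I} = \sqrt{\frac{11}{7} \left(-119\right) + \left(2 + \sqrt{22265}\right)} = \sqrt{-187 + \left(2 + \sqrt{22265}\right)} = \sqrt{-185 + \sqrt{22265}}$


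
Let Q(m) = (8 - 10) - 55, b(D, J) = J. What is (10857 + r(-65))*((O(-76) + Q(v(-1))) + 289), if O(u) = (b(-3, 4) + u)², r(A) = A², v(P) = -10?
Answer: 81684112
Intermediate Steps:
Q(m) = -57 (Q(m) = -2 - 55 = -57)
O(u) = (4 + u)²
(10857 + r(-65))*((O(-76) + Q(v(-1))) + 289) = (10857 + (-65)²)*(((4 - 76)² - 57) + 289) = (10857 + 4225)*(((-72)² - 57) + 289) = 15082*((5184 - 57) + 289) = 15082*(5127 + 289) = 15082*5416 = 81684112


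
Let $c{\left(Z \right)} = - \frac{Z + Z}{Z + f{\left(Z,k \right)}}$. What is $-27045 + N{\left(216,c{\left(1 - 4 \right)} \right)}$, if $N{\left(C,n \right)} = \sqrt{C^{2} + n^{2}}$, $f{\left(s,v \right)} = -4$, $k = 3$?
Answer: $-27045 + \frac{6 \sqrt{63505}}{7} \approx -26829.0$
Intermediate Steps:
$c{\left(Z \right)} = - \frac{2 Z}{-4 + Z}$ ($c{\left(Z \right)} = - \frac{Z + Z}{Z - 4} = - \frac{2 Z}{-4 + Z}$)
$-27045 + N{\left(216,c{\left(1 - 4 \right)} \right)} = -27045 + \sqrt{216^{2} + \left(- \frac{2 \left(1 - 4\right)}{-4 + \left(1 - 4\right)}\right)^{2}} = -27045 + \sqrt{46656 + \left(- \frac{2 \left(1 - 4\right)}{-4 + \left(1 - 4\right)}\right)^{2}} = -27045 + \sqrt{46656 + \left(\left(-2\right) \left(-3\right) \frac{1}{-4 - 3}\right)^{2}} = -27045 + \sqrt{46656 + \left(\left(-2\right) \left(-3\right) \frac{1}{-7}\right)^{2}} = -27045 + \sqrt{46656 + \left(\left(-2\right) \left(-3\right) \left(- \frac{1}{7}\right)\right)^{2}} = -27045 + \sqrt{46656 + \left(- \frac{6}{7}\right)^{2}} = -27045 + \sqrt{46656 + \frac{36}{49}} = -27045 + \sqrt{\frac{2286180}{49}} = -27045 + \frac{6 \sqrt{63505}}{7}$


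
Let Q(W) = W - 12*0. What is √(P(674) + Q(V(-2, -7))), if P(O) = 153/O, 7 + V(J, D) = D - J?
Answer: 23*I*√10110/674 ≈ 3.4312*I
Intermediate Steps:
V(J, D) = -7 + D - J (V(J, D) = -7 + (D - J) = -7 + D - J)
Q(W) = W (Q(W) = W + 0 = W)
√(P(674) + Q(V(-2, -7))) = √(153/674 + (-7 - 7 - 1*(-2))) = √(153*(1/674) + (-7 - 7 + 2)) = √(153/674 - 12) = √(-7935/674) = 23*I*√10110/674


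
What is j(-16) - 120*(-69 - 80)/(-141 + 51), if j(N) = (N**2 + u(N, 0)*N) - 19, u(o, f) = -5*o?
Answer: -3725/3 ≈ -1241.7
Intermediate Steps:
j(N) = -19 - 4*N**2 (j(N) = (N**2 + (-5*N)*N) - 19 = (N**2 - 5*N**2) - 19 = -4*N**2 - 19 = -19 - 4*N**2)
j(-16) - 120*(-69 - 80)/(-141 + 51) = (-19 - 4*(-16)**2) - 120*(-69 - 80)/(-141 + 51) = (-19 - 4*256) - (-17880)/(-90) = (-19 - 1024) - (-17880)*(-1)/90 = -1043 - 120*149/90 = -1043 - 596/3 = -3725/3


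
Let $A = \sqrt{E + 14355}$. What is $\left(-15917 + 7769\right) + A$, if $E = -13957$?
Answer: $-8148 + \sqrt{398} \approx -8128.0$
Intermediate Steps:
$A = \sqrt{398}$ ($A = \sqrt{-13957 + 14355} = \sqrt{398} \approx 19.95$)
$\left(-15917 + 7769\right) + A = \left(-15917 + 7769\right) + \sqrt{398} = -8148 + \sqrt{398}$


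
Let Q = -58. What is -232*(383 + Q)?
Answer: -75400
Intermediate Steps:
-232*(383 + Q) = -232*(383 - 58) = -232*325 = -75400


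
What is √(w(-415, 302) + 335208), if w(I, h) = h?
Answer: √335510 ≈ 579.23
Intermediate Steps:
√(w(-415, 302) + 335208) = √(302 + 335208) = √335510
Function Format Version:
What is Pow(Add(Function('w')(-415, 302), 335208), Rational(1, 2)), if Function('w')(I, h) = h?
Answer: Pow(335510, Rational(1, 2)) ≈ 579.23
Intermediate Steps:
Pow(Add(Function('w')(-415, 302), 335208), Rational(1, 2)) = Pow(Add(302, 335208), Rational(1, 2)) = Pow(335510, Rational(1, 2))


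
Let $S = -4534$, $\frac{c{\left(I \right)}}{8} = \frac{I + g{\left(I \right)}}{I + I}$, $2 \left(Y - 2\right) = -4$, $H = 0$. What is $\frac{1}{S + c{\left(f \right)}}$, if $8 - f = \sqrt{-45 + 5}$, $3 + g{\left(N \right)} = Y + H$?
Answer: $- \frac{9817}{44480073} + \frac{i \sqrt{10}}{88960146} \approx -0.00022071 + 3.5547 \cdot 10^{-8} i$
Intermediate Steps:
$Y = 0$ ($Y = 2 + \frac{1}{2} \left(-4\right) = 2 - 2 = 0$)
$g{\left(N \right)} = -3$ ($g{\left(N \right)} = -3 + \left(0 + 0\right) = -3 + 0 = -3$)
$f = 8 - 2 i \sqrt{10}$ ($f = 8 - \sqrt{-45 + 5} = 8 - \sqrt{-40} = 8 - 2 i \sqrt{10} \approx 8.0 - 6.3246 i$)
$c{\left(I \right)} = \frac{4 \left(-3 + I\right)}{I}$ ($c{\left(I \right)} = 8 \frac{I - 3}{I + I} = 8 \frac{-3 + I}{2 I} = \frac{4 \left(-3 + I\right)}{I}$)
$\frac{1}{S + c{\left(f \right)}} = \frac{1}{-4534 + \left(4 - \frac{12}{8 - 2 i \sqrt{10}}\right)} = \frac{1}{-4530 - \frac{12}{8 - 2 i \sqrt{10}}}$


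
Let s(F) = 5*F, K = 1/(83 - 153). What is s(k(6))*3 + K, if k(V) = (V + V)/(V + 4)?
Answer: 1259/70 ≈ 17.986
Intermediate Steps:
k(V) = 2*V/(4 + V) (k(V) = (2*V)/(4 + V) = 2*V/(4 + V))
K = -1/70 (K = 1/(-70) = -1/70 ≈ -0.014286)
s(k(6))*3 + K = (5*(2*6/(4 + 6)))*3 - 1/70 = (5*(2*6/10))*3 - 1/70 = (5*(2*6*(⅒)))*3 - 1/70 = (5*(6/5))*3 - 1/70 = 6*3 - 1/70 = 18 - 1/70 = 1259/70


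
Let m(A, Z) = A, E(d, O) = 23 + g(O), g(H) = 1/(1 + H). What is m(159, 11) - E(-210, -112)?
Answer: 15097/111 ≈ 136.01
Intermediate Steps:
E(d, O) = 23 + 1/(1 + O)
m(159, 11) - E(-210, -112) = 159 - (24 + 23*(-112))/(1 - 112) = 159 - (24 - 2576)/(-111) = 159 - (-1)*(-2552)/111 = 159 - 1*2552/111 = 159 - 2552/111 = 15097/111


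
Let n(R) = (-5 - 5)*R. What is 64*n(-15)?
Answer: 9600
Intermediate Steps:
n(R) = -10*R
64*n(-15) = 64*(-10*(-15)) = 64*150 = 9600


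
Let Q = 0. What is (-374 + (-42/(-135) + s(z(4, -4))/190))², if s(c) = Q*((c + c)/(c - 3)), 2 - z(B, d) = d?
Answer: 282777856/2025 ≈ 1.3964e+5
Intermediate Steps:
z(B, d) = 2 - d
s(c) = 0 (s(c) = 0*((c + c)/(c - 3)) = 0*((2*c)/(-3 + c)) = 0*(2*c/(-3 + c)) = 0)
(-374 + (-42/(-135) + s(z(4, -4))/190))² = (-374 + (-42/(-135) + 0/190))² = (-374 + (-42*(-1/135) + 0*(1/190)))² = (-374 + (14/45 + 0))² = (-374 + 14/45)² = (-16816/45)² = 282777856/2025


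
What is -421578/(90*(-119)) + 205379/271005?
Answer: 184840246/4607085 ≈ 40.121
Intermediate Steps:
-421578/(90*(-119)) + 205379/271005 = -421578/(-10710) + 205379*(1/271005) = -421578*(-1/10710) + 205379/271005 = 23421/595 + 205379/271005 = 184840246/4607085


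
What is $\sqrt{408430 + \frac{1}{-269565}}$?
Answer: $\frac{\sqrt{29678684077897185}}{269565} \approx 639.08$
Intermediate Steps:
$\sqrt{408430 + \frac{1}{-269565}} = \sqrt{408430 - \frac{1}{269565}} = \sqrt{\frac{110098432949}{269565}} = \frac{\sqrt{29678684077897185}}{269565}$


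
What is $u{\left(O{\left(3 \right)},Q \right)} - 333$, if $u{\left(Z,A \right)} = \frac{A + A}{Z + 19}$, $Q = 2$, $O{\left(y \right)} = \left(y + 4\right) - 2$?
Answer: $- \frac{1997}{6} \approx -332.83$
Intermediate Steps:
$O{\left(y \right)} = 2 + y$ ($O{\left(y \right)} = \left(4 + y\right) - 2 = 2 + y$)
$u{\left(Z,A \right)} = \frac{2 A}{19 + Z}$
$u{\left(O{\left(3 \right)},Q \right)} - 333 = 2 \cdot 2 \frac{1}{19 + \left(2 + 3\right)} - 333 = 2 \cdot 2 \frac{1}{19 + 5} - 333 = 2 \cdot 2 \cdot \frac{1}{24} - 333 = \frac{1}{6} - 333 = - \frac{1997}{6}$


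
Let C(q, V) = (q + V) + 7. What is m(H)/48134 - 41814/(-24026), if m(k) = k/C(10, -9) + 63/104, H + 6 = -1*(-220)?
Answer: 2553494657/1466739248 ≈ 1.7409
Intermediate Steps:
C(q, V) = 7 + V + q (C(q, V) = (V + q) + 7 = 7 + V + q)
H = 214 (H = -6 - 1*(-220) = -6 + 220 = 214)
m(k) = 63/104 + k/8 (m(k) = k/(7 - 9 + 10) + 63/104 = k/8 + 63*(1/104) = k*(⅛) + 63/104 = k/8 + 63/104 = 63/104 + k/8)
m(H)/48134 - 41814/(-24026) = (63/104 + (⅛)*214)/48134 - 41814/(-24026) = (63/104 + 107/4)*(1/48134) - 41814*(-1/24026) = (2845/104)*(1/48134) + 20907/12013 = 2845/5005936 + 20907/12013 = 2553494657/1466739248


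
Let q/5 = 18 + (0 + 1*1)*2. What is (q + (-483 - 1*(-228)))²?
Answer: 24025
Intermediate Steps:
q = 100 (q = 5*(18 + (0 + 1*1)*2) = 5*(18 + (0 + 1)*2) = 5*(18 + 1*2) = 5*(18 + 2) = 5*20 = 100)
(q + (-483 - 1*(-228)))² = (100 + (-483 - 1*(-228)))² = (100 + (-483 + 228))² = (100 - 255)² = (-155)² = 24025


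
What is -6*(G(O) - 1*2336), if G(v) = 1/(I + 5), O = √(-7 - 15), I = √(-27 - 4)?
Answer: 392433/28 + 3*I*√31/28 ≈ 14015.0 + 0.59655*I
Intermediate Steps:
I = I*√31 (I = √(-31) = I*√31 ≈ 5.5678*I)
O = I*√22 (O = √(-22) = I*√22 ≈ 4.6904*I)
G(v) = 1/(5 + I*√31) (G(v) = 1/(I*√31 + 5) = 1/(5 + I*√31))
-6*(G(O) - 1*2336) = -6*((5/56 - I*√31/56) - 1*2336) = -6*((5/56 - I*√31/56) - 2336) = -6*(-130811/56 - I*√31/56) = 392433/28 + 3*I*√31/28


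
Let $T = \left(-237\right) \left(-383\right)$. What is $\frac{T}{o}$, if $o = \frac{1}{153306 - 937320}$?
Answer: $-71165734794$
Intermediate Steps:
$T = 90771$
$o = - \frac{1}{784014}$ ($o = \frac{1}{-784014} = - \frac{1}{784014} \approx -1.2755 \cdot 10^{-6}$)
$\frac{T}{o} = \frac{90771}{- \frac{1}{784014}} = 90771 \left(-784014\right) = -71165734794$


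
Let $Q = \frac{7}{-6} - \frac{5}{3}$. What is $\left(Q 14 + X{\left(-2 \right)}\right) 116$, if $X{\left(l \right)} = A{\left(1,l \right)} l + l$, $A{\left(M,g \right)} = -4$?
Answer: $- \frac{11716}{3} \approx -3905.3$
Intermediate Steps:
$X{\left(l \right)} = - 3 l$ ($X{\left(l \right)} = - 4 l + l = - 3 l$)
$Q = - \frac{17}{6}$ ($Q = 7 \left(- \frac{1}{6}\right) - \frac{5}{3} = - \frac{7}{6} - \frac{5}{3} = - \frac{17}{6} \approx -2.8333$)
$\left(Q 14 + X{\left(-2 \right)}\right) 116 = \left(\left(- \frac{17}{6}\right) 14 - -6\right) 116 = \left(- \frac{119}{3} + 6\right) 116 = \left(- \frac{101}{3}\right) 116 = - \frac{11716}{3}$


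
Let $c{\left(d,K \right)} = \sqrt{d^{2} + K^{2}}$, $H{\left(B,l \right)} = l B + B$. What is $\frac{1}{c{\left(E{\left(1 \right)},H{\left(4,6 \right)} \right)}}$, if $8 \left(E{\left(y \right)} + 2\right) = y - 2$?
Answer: $\frac{8 \sqrt{50465}}{50465} \approx 0.035612$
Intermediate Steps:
$E{\left(y \right)} = - \frac{9}{4} + \frac{y}{8}$ ($E{\left(y \right)} = -2 + \frac{y - 2}{8} = -2 + \frac{-2 + y}{8} = -2 + \left(- \frac{1}{4} + \frac{y}{8}\right) = - \frac{9}{4} + \frac{y}{8}$)
$H{\left(B,l \right)} = B + B l$ ($H{\left(B,l \right)} = B l + B = B + B l$)
$c{\left(d,K \right)} = \sqrt{K^{2} + d^{2}}$
$\frac{1}{c{\left(E{\left(1 \right)},H{\left(4,6 \right)} \right)}} = \frac{1}{\sqrt{\left(4 \left(1 + 6\right)\right)^{2} + \left(- \frac{9}{4} + \frac{1}{8} \cdot 1\right)^{2}}} = \frac{1}{\sqrt{\left(4 \cdot 7\right)^{2} + \left(- \frac{9}{4} + \frac{1}{8}\right)^{2}}} = \frac{1}{\sqrt{28^{2} + \left(- \frac{17}{8}\right)^{2}}} = \frac{1}{\sqrt{784 + \frac{289}{64}}} = \frac{1}{\sqrt{\frac{50465}{64}}} = \frac{1}{\frac{1}{8} \sqrt{50465}} = \frac{8 \sqrt{50465}}{50465}$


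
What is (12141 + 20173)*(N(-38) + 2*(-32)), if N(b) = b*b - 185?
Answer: 38615230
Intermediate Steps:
N(b) = -185 + b² (N(b) = b² - 185 = -185 + b²)
(12141 + 20173)*(N(-38) + 2*(-32)) = (12141 + 20173)*((-185 + (-38)²) + 2*(-32)) = 32314*((-185 + 1444) - 64) = 32314*(1259 - 64) = 32314*1195 = 38615230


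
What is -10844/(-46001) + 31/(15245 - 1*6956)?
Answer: 91311947/381302289 ≈ 0.23947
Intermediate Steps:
-10844/(-46001) + 31/(15245 - 1*6956) = -10844*(-1/46001) + 31/(15245 - 6956) = 10844/46001 + 31/8289 = 91311947/381302289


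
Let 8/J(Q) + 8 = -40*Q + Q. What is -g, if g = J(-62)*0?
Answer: 0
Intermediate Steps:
J(Q) = 8/(-8 - 39*Q) (J(Q) = 8/(-8 + (-40*Q + Q)) = 8/(-8 - 39*Q))
g = 0 (g = -8/(8 + 39*(-62))*0 = -8/(8 - 2418)*0 = -8/(-2410)*0 = -8*(-1/2410)*0 = (4/1205)*0 = 0)
-g = -1*0 = 0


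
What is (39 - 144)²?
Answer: 11025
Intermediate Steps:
(39 - 144)² = (-105)² = 11025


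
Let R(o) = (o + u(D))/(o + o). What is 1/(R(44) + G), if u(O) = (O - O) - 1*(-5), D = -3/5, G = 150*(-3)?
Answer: -88/39551 ≈ -0.0022250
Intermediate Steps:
G = -450
D = -⅗ (D = -3*⅕ = -⅗ ≈ -0.60000)
u(O) = 5 (u(O) = 0 + 5 = 5)
R(o) = (5 + o)/(2*o) (R(o) = (o + 5)/(o + o) = (5 + o)/((2*o)) = (5 + o)*(1/(2*o)) = (5 + o)/(2*o))
1/(R(44) + G) = 1/((½)*(5 + 44)/44 - 450) = 1/((½)*(1/44)*49 - 450) = 1/(49/88 - 450) = 1/(-39551/88) = -88/39551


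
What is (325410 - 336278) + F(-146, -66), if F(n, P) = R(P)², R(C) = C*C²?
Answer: 82653939148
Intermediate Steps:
R(C) = C³
F(n, P) = P⁶ (F(n, P) = (P³)² = P⁶)
(325410 - 336278) + F(-146, -66) = (325410 - 336278) + (-66)⁶ = -10868 + 82653950016 = 82653939148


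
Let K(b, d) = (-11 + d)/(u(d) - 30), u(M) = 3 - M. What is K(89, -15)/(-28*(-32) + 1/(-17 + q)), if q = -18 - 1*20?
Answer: 715/295674 ≈ 0.0024182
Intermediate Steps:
q = -38 (q = -18 - 20 = -38)
K(b, d) = (-11 + d)/(-27 - d) (K(b, d) = (-11 + d)/((3 - d) - 30) = (-11 + d)/(-27 - d))
K(89, -15)/(-28*(-32) + 1/(-17 + q)) = ((11 - 1*(-15))/(27 - 15))/(-28*(-32) + 1/(-17 - 38)) = ((11 + 15)/12)/(896 + 1/(-55)) = ((1/12)*26)/(896 - 1/55) = 13/(6*(49279/55)) = (13/6)*(55/49279) = 715/295674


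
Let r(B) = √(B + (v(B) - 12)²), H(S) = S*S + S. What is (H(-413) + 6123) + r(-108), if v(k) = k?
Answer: 176279 + 6*√397 ≈ 1.7640e+5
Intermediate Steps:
H(S) = S + S² (H(S) = S² + S = S + S²)
r(B) = √(B + (-12 + B)²) (r(B) = √(B + (B - 12)²) = √(B + (-12 + B)²))
(H(-413) + 6123) + r(-108) = (-413*(1 - 413) + 6123) + √(-108 + (-12 - 108)²) = (-413*(-412) + 6123) + √(-108 + (-120)²) = (170156 + 6123) + √(-108 + 14400) = 176279 + √14292 = 176279 + 6*√397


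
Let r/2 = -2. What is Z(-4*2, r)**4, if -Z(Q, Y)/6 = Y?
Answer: 331776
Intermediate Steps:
r = -4 (r = 2*(-2) = -4)
Z(Q, Y) = -6*Y
Z(-4*2, r)**4 = (-6*(-4))**4 = 24**4 = 331776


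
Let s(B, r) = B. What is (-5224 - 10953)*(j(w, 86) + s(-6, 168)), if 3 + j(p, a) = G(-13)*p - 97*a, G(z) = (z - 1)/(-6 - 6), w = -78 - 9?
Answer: 273472185/2 ≈ 1.3674e+8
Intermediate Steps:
w = -87
G(z) = 1/12 - z/12 (G(z) = (-1 + z)/(-12) = (-1 + z)*(-1/12) = 1/12 - z/12)
j(p, a) = -3 - 97*a + 7*p/6 (j(p, a) = -3 + ((1/12 - 1/12*(-13))*p - 97*a) = -3 + ((1/12 + 13/12)*p - 97*a) = -3 + (7*p/6 - 97*a) = -3 + (-97*a + 7*p/6) = -3 - 97*a + 7*p/6)
(-5224 - 10953)*(j(w, 86) + s(-6, 168)) = (-5224 - 10953)*((-3 - 97*86 + (7/6)*(-87)) - 6) = -16177*((-3 - 8342 - 203/2) - 6) = -16177*(-16893/2 - 6) = -16177*(-16905/2) = 273472185/2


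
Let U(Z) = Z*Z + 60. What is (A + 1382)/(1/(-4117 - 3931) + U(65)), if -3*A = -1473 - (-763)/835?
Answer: 37753988896/86386625895 ≈ 0.43704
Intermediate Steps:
A = 1229192/2505 (A = -(-1473 - (-763)/835)/3 = -(-1473 - 1*(-763/835))/3 = -(-1473 + 763/835)/3 = -⅓*(-1229192/835) = 1229192/2505 ≈ 490.70)
U(Z) = 60 + Z² (U(Z) = Z² + 60 = 60 + Z²)
(A + 1382)/(1/(-4117 - 3931) + U(65)) = (1229192/2505 + 1382)/(1/(-4117 - 3931) + (60 + 65²)) = 4691102/(2505*(1/(-8048) + (60 + 4225))) = 4691102/(2505*(-1/8048 + 4285)) = 4691102/(2505*(34485679/8048)) = (4691102/2505)*(8048/34485679) = 37753988896/86386625895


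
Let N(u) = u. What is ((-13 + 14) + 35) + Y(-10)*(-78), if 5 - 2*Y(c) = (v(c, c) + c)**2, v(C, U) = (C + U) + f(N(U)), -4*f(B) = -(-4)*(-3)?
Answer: 28272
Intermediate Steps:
f(B) = 3 (f(B) = -(-1)*(-4*(-3))/4 = -(-1)*12/4 = -1/4*(-12) = 3)
v(C, U) = 3 + C + U (v(C, U) = (C + U) + 3 = 3 + C + U)
Y(c) = 5/2 - (3 + 3*c)**2/2 (Y(c) = 5/2 - ((3 + c + c) + c)**2/2 = 5/2 - ((3 + 2*c) + c)**2/2 = 5/2 - (3 + 3*c)**2/2)
((-13 + 14) + 35) + Y(-10)*(-78) = ((-13 + 14) + 35) + (5/2 - 9*(1 - 10)**2/2)*(-78) = (1 + 35) + (5/2 - 9/2*(-9)**2)*(-78) = 36 + (5/2 - 9/2*81)*(-78) = 36 + (5/2 - 729/2)*(-78) = 36 - 362*(-78) = 36 + 28236 = 28272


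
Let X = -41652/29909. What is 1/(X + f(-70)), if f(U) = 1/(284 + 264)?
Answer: -16390132/22795387 ≈ -0.71901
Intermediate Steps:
X = -41652/29909 (X = -41652*1/29909 = -41652/29909 ≈ -1.3926)
f(U) = 1/548
1/(X + f(-70)) = 1/(-41652/29909 + 1/548) = 1/(-22795387/16390132) = -16390132/22795387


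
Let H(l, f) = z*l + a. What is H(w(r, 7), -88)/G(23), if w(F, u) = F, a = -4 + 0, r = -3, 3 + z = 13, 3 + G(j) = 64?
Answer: -34/61 ≈ -0.55738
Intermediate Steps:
G(j) = 61 (G(j) = -3 + 64 = 61)
z = 10 (z = -3 + 13 = 10)
a = -4
H(l, f) = -4 + 10*l (H(l, f) = 10*l - 4 = -4 + 10*l)
H(w(r, 7), -88)/G(23) = (-4 + 10*(-3))/61 = (-4 - 30)*(1/61) = -34*1/61 = -34/61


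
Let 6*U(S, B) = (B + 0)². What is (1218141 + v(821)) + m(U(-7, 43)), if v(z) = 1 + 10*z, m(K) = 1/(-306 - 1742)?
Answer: 2511568895/2048 ≈ 1.2264e+6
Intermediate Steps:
U(S, B) = B²/6 (U(S, B) = (B + 0)²/6 = B²/6)
m(K) = -1/2048 (m(K) = 1/(-2048) = -1/2048)
(1218141 + v(821)) + m(U(-7, 43)) = (1218141 + (1 + 10*821)) - 1/2048 = (1218141 + (1 + 8210)) - 1/2048 = (1218141 + 8211) - 1/2048 = 1226352 - 1/2048 = 2511568895/2048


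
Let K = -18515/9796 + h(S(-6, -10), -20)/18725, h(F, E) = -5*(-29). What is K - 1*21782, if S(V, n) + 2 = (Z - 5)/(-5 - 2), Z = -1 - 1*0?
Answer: -799163942231/36686020 ≈ -21784.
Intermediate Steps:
Z = -1 (Z = -1 + 0 = -1)
S(V, n) = -8/7 (S(V, n) = -2 + (-1 - 5)/(-5 - 2) = -2 - 6/(-7) = -2 - 6*(-1/7) = -2 + 6/7 = -8/7)
h(F, E) = 145
K = -69054591/36686020 (K = -18515/9796 + 145/18725 = -18515*1/9796 + 145*(1/18725) = -18515/9796 + 29/3745 = -69054591/36686020 ≈ -1.8823)
K - 1*21782 = -69054591/36686020 - 1*21782 = -69054591/36686020 - 21782 = -799163942231/36686020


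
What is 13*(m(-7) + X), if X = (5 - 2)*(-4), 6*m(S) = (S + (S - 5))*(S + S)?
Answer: 1261/3 ≈ 420.33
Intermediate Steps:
m(S) = S*(-5 + 2*S)/3 (m(S) = ((S + (S - 5))*(S + S))/6 = ((S + (-5 + S))*(2*S))/6 = ((-5 + 2*S)*(2*S))/6 = (2*S*(-5 + 2*S))/6 = S*(-5 + 2*S)/3)
X = -12 (X = 3*(-4) = -12)
13*(m(-7) + X) = 13*((1/3)*(-7)*(-5 + 2*(-7)) - 12) = 13*((1/3)*(-7)*(-5 - 14) - 12) = 13*((1/3)*(-7)*(-19) - 12) = 13*(133/3 - 12) = 13*(97/3) = 1261/3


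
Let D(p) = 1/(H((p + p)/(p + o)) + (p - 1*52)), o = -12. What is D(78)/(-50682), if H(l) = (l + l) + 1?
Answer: -11/17688018 ≈ -6.2189e-7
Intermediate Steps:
H(l) = 1 + 2*l (H(l) = 2*l + 1 = 1 + 2*l)
D(p) = 1/(-51 + p + 4*p/(-12 + p)) (D(p) = 1/((1 + 2*((p + p)/(p - 12))) + (p - 1*52)) = 1/((1 + 2*((2*p)/(-12 + p))) + (p - 52)) = 1/((1 + 2*(2*p/(-12 + p))) + (-52 + p)) = 1/((1 + 4*p/(-12 + p)) + (-52 + p)) = 1/(-51 + p + 4*p/(-12 + p)))
D(78)/(-50682) = ((-12 + 78)/(612 + 78² - 59*78))/(-50682) = (66/(612 + 6084 - 4602))*(-1/50682) = (66/2094)*(-1/50682) = ((1/2094)*66)*(-1/50682) = (11/349)*(-1/50682) = -11/17688018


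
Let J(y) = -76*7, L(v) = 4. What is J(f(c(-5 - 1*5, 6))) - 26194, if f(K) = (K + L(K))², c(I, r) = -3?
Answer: -26726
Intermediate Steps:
f(K) = (4 + K)² (f(K) = (K + 4)² = (4 + K)²)
J(y) = -532
J(f(c(-5 - 1*5, 6))) - 26194 = -532 - 26194 = -26726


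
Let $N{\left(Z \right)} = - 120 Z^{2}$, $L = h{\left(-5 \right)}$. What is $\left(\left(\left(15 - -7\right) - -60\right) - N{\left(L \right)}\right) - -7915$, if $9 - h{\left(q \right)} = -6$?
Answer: $34997$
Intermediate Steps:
$h{\left(q \right)} = 15$ ($h{\left(q \right)} = 9 - -6 = 9 + 6 = 15$)
$L = 15$
$\left(\left(\left(15 - -7\right) - -60\right) - N{\left(L \right)}\right) - -7915 = \left(\left(\left(15 - -7\right) - -60\right) - - 120 \cdot 15^{2}\right) - -7915 = \left(\left(\left(15 + 7\right) + 60\right) - \left(-120\right) 225\right) + 7915 = \left(\left(22 + 60\right) - -27000\right) + 7915 = \left(82 + 27000\right) + 7915 = 27082 + 7915 = 34997$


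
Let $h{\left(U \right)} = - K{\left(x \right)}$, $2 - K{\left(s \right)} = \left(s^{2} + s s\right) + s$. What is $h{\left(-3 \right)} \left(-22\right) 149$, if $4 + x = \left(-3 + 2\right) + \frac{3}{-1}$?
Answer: $-386804$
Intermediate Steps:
$x = -8$ ($x = -4 + \left(\left(-3 + 2\right) + \frac{3}{-1}\right) = -4 + \left(-1 + 3 \left(-1\right)\right) = -4 - 4 = -8$)
$K{\left(s \right)} = 2 - s - 2 s^{2}$ ($K{\left(s \right)} = 2 - \left(\left(s^{2} + s s\right) + s\right) = 2 - \left(\left(s^{2} + s^{2}\right) + s\right) = 2 - \left(2 s^{2} + s\right) = 2 - \left(s + 2 s^{2}\right) = 2 - s - 2 s^{2}$)
$h{\left(U \right)} = 118$ ($h{\left(U \right)} = - (2 - -8 - 2 \left(-8\right)^{2}) = - (2 + 8 - 128) = \left(-1\right) \left(-118\right) = 118$)
$h{\left(-3 \right)} \left(-22\right) 149 = 118 \left(-22\right) 149 = \left(-2596\right) 149 = -386804$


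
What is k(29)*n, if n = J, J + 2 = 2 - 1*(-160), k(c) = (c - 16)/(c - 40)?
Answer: -2080/11 ≈ -189.09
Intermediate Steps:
k(c) = (-16 + c)/(-40 + c)
J = 160 (J = -2 + (2 - 1*(-160)) = -2 + (2 + 160) = -2 + 162 = 160)
n = 160
k(29)*n = ((-16 + 29)/(-40 + 29))*160 = (13/(-11))*160 = -1/11*13*160 = -13/11*160 = -2080/11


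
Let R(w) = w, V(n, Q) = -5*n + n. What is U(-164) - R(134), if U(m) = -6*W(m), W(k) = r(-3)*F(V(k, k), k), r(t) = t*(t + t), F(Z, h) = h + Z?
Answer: -53270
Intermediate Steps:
V(n, Q) = -4*n
F(Z, h) = Z + h
r(t) = 2*t² (r(t) = t*(2*t) = 2*t²)
W(k) = -54*k (W(k) = (2*(-3)²)*(-4*k + k) = (2*9)*(-3*k) = 18*(-3*k) = -54*k)
U(m) = 324*m (U(m) = -(-324)*m = 324*m)
U(-164) - R(134) = 324*(-164) - 1*134 = -53136 - 134 = -53270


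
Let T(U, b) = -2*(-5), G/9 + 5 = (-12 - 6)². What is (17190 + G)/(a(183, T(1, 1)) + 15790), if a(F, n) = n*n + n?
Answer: 6687/5300 ≈ 1.2617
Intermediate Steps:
G = 2871 (G = -45 + 9*(-12 - 6)² = -45 + 9*(-18)² = -45 + 9*324 = -45 + 2916 = 2871)
T(U, b) = 10
a(F, n) = n + n² (a(F, n) = n² + n = n + n²)
(17190 + G)/(a(183, T(1, 1)) + 15790) = (17190 + 2871)/(10*(1 + 10) + 15790) = 20061/(10*11 + 15790) = 20061/(110 + 15790) = 20061/15900 = 20061*(1/15900) = 6687/5300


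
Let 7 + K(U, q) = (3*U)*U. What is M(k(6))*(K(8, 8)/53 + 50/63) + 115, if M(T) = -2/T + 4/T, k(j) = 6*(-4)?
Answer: 4593515/40068 ≈ 114.64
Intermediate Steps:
k(j) = -24
K(U, q) = -7 + 3*U**2 (K(U, q) = -7 + (3*U)*U = -7 + 3*U**2)
M(T) = 2/T
M(k(6))*(K(8, 8)/53 + 50/63) + 115 = (2/(-24))*((-7 + 3*8**2)/53 + 50/63) + 115 = (2*(-1/24))*((-7 + 3*64)*(1/53) + 50*(1/63)) + 115 = -((-7 + 192)*(1/53) + 50/63)/12 + 115 = -(185*(1/53) + 50/63)/12 + 115 = -(185/53 + 50/63)/12 + 115 = -1/12*14305/3339 + 115 = -14305/40068 + 115 = 4593515/40068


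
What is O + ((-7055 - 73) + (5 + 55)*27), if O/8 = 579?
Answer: -876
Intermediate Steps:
O = 4632 (O = 8*579 = 4632)
O + ((-7055 - 73) + (5 + 55)*27) = 4632 + ((-7055 - 73) + (5 + 55)*27) = 4632 + (-7128 + 60*27) = 4632 + (-7128 + 1620) = 4632 - 5508 = -876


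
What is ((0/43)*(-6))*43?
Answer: 0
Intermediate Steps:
((0/43)*(-6))*43 = ((0*(1/43))*(-6))*43 = (0*(-6))*43 = 0*43 = 0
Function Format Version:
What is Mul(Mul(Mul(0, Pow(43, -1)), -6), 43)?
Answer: 0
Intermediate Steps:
Mul(Mul(Mul(0, Pow(43, -1)), -6), 43) = Mul(Mul(Mul(0, Rational(1, 43)), -6), 43) = Mul(Mul(0, -6), 43) = Mul(0, 43) = 0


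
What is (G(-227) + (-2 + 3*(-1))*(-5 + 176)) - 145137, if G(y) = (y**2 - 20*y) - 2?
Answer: -89925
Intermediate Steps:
G(y) = -2 + y**2 - 20*y
(G(-227) + (-2 + 3*(-1))*(-5 + 176)) - 145137 = ((-2 + (-227)**2 - 20*(-227)) + (-2 + 3*(-1))*(-5 + 176)) - 145137 = ((-2 + 51529 + 4540) + (-2 - 3)*171) - 145137 = (56067 - 5*171) - 145137 = (56067 - 855) - 145137 = 55212 - 145137 = -89925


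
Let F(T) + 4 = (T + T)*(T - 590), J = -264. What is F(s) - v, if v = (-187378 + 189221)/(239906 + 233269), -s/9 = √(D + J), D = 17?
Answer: -18935518993/473175 + 10620*I*√247 ≈ -40018.0 + 1.6691e+5*I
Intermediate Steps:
s = -9*I*√247 (s = -9*√(17 - 264) = -9*I*√247 ≈ -141.45*I)
F(T) = -4 + 2*T*(-590 + T) (F(T) = -4 + (T + T)*(T - 590) = -4 + (2*T)*(-590 + T) = -4 + 2*T*(-590 + T))
v = 1843/473175 ≈ 0.0038950
F(s) - v = (-4 - (-10620)*I*√247 + 2*(-9*I*√247)²) - 1*1843/473175 = (-4 + 10620*I*√247 + 2*(-20007)) - 1843/473175 = (-4 + 10620*I*√247 - 40014) - 1843/473175 = (-40018 + 10620*I*√247) - 1843/473175 = -18935518993/473175 + 10620*I*√247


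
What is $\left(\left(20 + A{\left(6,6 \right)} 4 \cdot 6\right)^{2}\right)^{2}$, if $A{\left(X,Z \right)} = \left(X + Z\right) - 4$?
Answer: $2019963136$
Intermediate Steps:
$A{\left(X,Z \right)} = -4 + X + Z$
$\left(\left(20 + A{\left(6,6 \right)} 4 \cdot 6\right)^{2}\right)^{2} = \left(\left(20 + \left(-4 + 6 + 6\right) 4 \cdot 6\right)^{2}\right)^{2} = \left(\left(20 + 8 \cdot 4 \cdot 6\right)^{2}\right)^{2} = \left(\left(20 + 32 \cdot 6\right)^{2}\right)^{2} = \left(\left(20 + 192\right)^{2}\right)^{2} = \left(212^{2}\right)^{2} = 44944^{2} = 2019963136$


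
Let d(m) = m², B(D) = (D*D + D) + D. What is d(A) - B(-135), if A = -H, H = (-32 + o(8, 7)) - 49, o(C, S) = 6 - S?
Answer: -11231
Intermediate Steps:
B(D) = D² + 2*D (B(D) = (D² + D) + D = (D + D²) + D = D² + 2*D)
H = -82 (H = (-32 + (6 - 1*7)) - 49 = (-32 + (6 - 7)) - 49 = (-32 - 1) - 49 = -33 - 49 = -82)
A = 82 (A = -1*(-82) = 82)
d(A) - B(-135) = 82² - (-135)*(2 - 135) = 6724 - (-135)*(-133) = 6724 - 1*17955 = 6724 - 17955 = -11231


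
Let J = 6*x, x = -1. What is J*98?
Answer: -588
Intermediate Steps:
J = -6 (J = 6*(-1) = -6)
J*98 = -6*98 = -588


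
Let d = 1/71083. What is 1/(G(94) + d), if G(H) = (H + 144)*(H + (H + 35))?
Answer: 71083/3772659143 ≈ 1.8842e-5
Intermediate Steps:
d = 1/71083 ≈ 1.4068e-5
G(H) = (35 + 2*H)*(144 + H) (G(H) = (144 + H)*(H + (35 + H)) = (144 + H)*(35 + 2*H) = (35 + 2*H)*(144 + H))
1/(G(94) + d) = 1/((5040 + 2*94**2 + 323*94) + 1/71083) = 1/((5040 + 2*8836 + 30362) + 1/71083) = 1/((5040 + 17672 + 30362) + 1/71083) = 1/(53074 + 1/71083) = 1/(3772659143/71083) = 71083/3772659143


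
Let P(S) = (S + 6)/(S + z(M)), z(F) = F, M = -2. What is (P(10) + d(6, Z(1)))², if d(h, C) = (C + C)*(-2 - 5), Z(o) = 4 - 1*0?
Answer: 2916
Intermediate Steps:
Z(o) = 4 (Z(o) = 4 + 0 = 4)
d(h, C) = -14*C (d(h, C) = (2*C)*(-7) = -14*C)
P(S) = (6 + S)/(-2 + S) (P(S) = (S + 6)/(S - 2) = (6 + S)/(-2 + S))
(P(10) + d(6, Z(1)))² = ((6 + 10)/(-2 + 10) - 14*4)² = (16/8 - 56)² = ((⅛)*16 - 56)² = (2 - 56)² = (-54)² = 2916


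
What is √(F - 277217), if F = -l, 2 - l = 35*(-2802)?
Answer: I*√375289 ≈ 612.61*I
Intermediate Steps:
l = 98072 (l = 2 - 35*(-2802) = 2 - 1*(-98070) = 2 + 98070 = 98072)
F = -98072 (F = -1*98072 = -98072)
√(F - 277217) = √(-98072 - 277217) = √(-375289) = I*√375289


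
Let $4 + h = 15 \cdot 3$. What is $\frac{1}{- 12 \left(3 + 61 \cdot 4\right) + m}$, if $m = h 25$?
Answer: $- \frac{1}{1939} \approx -0.00051573$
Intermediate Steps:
$h = 41$ ($h = -4 + 15 \cdot 3 = -4 + 45 = 41$)
$m = 1025$ ($m = 41 \cdot 25 = 1025$)
$\frac{1}{- 12 \left(3 + 61 \cdot 4\right) + m} = \frac{1}{- 12 \left(3 + 61 \cdot 4\right) + 1025} = \frac{1}{- 12 \left(3 + 244\right) + 1025} = \frac{1}{\left(-12\right) 247 + 1025} = \frac{1}{-2964 + 1025} = \frac{1}{-1939} = - \frac{1}{1939}$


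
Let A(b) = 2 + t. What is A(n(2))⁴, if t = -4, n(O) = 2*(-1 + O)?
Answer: 16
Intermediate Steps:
n(O) = -2 + 2*O
A(b) = -2 (A(b) = 2 - 4 = -2)
A(n(2))⁴ = (-2)⁴ = 16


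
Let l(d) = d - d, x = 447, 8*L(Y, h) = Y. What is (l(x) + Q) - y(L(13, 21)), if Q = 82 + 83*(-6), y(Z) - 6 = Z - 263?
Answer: -1285/8 ≈ -160.63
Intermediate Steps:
L(Y, h) = Y/8
y(Z) = -257 + Z (y(Z) = 6 + (Z - 263) = 6 + (-263 + Z) = -257 + Z)
l(d) = 0
Q = -416 (Q = 82 - 498 = -416)
(l(x) + Q) - y(L(13, 21)) = (0 - 416) - (-257 + (⅛)*13) = -416 - (-257 + 13/8) = -416 - 1*(-2043/8) = -416 + 2043/8 = -1285/8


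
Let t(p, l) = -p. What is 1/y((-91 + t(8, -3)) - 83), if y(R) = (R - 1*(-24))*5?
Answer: -1/790 ≈ -0.0012658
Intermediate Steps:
y(R) = 120 + 5*R (y(R) = (R + 24)*5 = (24 + R)*5 = 120 + 5*R)
1/y((-91 + t(8, -3)) - 83) = 1/(120 + 5*((-91 - 1*8) - 83)) = 1/(120 + 5*((-91 - 8) - 83)) = 1/(120 + 5*(-99 - 83)) = 1/(120 + 5*(-182)) = 1/(120 - 910) = 1/(-790) = -1/790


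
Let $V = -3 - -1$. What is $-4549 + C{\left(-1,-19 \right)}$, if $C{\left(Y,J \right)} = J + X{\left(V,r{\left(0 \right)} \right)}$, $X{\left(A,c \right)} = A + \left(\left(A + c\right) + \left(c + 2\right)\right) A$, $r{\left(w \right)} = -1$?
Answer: $-4566$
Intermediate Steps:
$V = -2$ ($V = -3 + 1 = -2$)
$X{\left(A,c \right)} = A + A \left(2 + A + 2 c\right)$ ($X{\left(A,c \right)} = A + \left(\left(A + c\right) + \left(2 + c\right)\right) A = A + \left(2 + A + 2 c\right) A = A + A \left(2 + A + 2 c\right)$)
$C{\left(Y,J \right)} = 2 + J$ ($C{\left(Y,J \right)} = J - 2 \left(3 - 2 + 2 \left(-1\right)\right) = J - 2 \left(3 - 2 - 2\right) = J - -2 = J + 2 = 2 + J$)
$-4549 + C{\left(-1,-19 \right)} = -4549 + \left(2 - 19\right) = -4549 - 17 = -4566$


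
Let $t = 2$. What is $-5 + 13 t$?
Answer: $21$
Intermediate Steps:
$-5 + 13 t = -5 + 13 \cdot 2 = -5 + 26 = 21$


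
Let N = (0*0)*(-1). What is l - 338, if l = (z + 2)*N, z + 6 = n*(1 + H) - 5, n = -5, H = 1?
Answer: -338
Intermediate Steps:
N = 0 (N = 0*(-1) = 0)
z = -21 (z = -6 + (-5*(1 + 1) - 5) = -6 + (-5*2 - 5) = -6 + (-10 - 5) = -6 - 15 = -21)
l = 0 (l = (-21 + 2)*0 = -19*0 = 0)
l - 338 = 0 - 338 = -338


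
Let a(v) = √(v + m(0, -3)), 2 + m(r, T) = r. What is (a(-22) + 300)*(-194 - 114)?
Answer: -92400 - 616*I*√6 ≈ -92400.0 - 1508.9*I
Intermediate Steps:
m(r, T) = -2 + r
a(v) = √(-2 + v) (a(v) = √(v + (-2 + 0)) = √(v - 2) = √(-2 + v))
(a(-22) + 300)*(-194 - 114) = (√(-2 - 22) + 300)*(-194 - 114) = (√(-24) + 300)*(-308) = (2*I*√6 + 300)*(-308) = (300 + 2*I*√6)*(-308) = -92400 - 616*I*√6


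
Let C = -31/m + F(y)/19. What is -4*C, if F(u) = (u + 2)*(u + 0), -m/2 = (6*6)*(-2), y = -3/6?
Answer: 697/684 ≈ 1.0190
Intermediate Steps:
y = -½ (y = -3*⅙ = -½ ≈ -0.50000)
m = 144 (m = -2*6*6*(-2) = -72*(-2) = -2*(-72) = 144)
F(u) = u*(2 + u) (F(u) = (2 + u)*u = u*(2 + u))
C = -697/2736 (C = -31/144 - (2 - ½)/2/19 = -31*1/144 - ½*3/2*(1/19) = -31/144 - ¾*1/19 = -31/144 - 3/76 = -697/2736 ≈ -0.25475)
-4*C = -4*(-697/2736) = 697/684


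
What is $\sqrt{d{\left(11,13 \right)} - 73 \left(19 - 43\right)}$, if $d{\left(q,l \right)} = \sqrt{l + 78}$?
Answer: $\sqrt{1752 + \sqrt{91}} \approx 41.971$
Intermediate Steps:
$d{\left(q,l \right)} = \sqrt{78 + l}$
$\sqrt{d{\left(11,13 \right)} - 73 \left(19 - 43\right)} = \sqrt{\sqrt{78 + 13} - 73 \left(19 - 43\right)} = \sqrt{\sqrt{91} - -1752} = \sqrt{\sqrt{91} + 1752} = \sqrt{1752 + \sqrt{91}}$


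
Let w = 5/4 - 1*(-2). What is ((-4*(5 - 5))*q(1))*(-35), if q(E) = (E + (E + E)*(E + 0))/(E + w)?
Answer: 0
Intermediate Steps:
w = 13/4 (w = 5*(1/4) + 2 = 5/4 + 2 = 13/4 ≈ 3.2500)
q(E) = (E + 2*E**2)/(13/4 + E) (q(E) = (E + (E + E)*(E + 0))/(E + 13/4) = (E + (2*E)*E)/(13/4 + E) = (E + 2*E**2)/(13/4 + E))
((-4*(5 - 5))*q(1))*(-35) = ((-4*(5 - 5))*(4*1*(1 + 2*1)/(13 + 4*1)))*(-35) = ((-4*0)*(4*1*(1 + 2)/(13 + 4)))*(-35) = (0*(4*1*3/17))*(-35) = (0*(4*1*(1/17)*3))*(-35) = (0*(12/17))*(-35) = 0*(-35) = 0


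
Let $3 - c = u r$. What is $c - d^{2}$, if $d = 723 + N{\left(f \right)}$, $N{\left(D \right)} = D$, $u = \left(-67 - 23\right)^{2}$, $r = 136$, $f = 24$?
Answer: $-1659606$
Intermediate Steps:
$u = 8100$ ($u = \left(-90\right)^{2} = 8100$)
$d = 747$ ($d = 723 + 24 = 747$)
$c = -1101597$ ($c = 3 - 8100 \cdot 136 = 3 - 1101600 = -1101597$)
$c - d^{2} = -1101597 - 747^{2} = -1101597 - 558009 = -1659606$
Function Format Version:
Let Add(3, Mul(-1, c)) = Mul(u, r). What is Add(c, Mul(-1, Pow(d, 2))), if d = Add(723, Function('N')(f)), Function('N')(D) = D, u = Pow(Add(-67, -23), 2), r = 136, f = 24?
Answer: -1659606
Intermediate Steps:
u = 8100 (u = Pow(-90, 2) = 8100)
d = 747 (d = Add(723, 24) = 747)
c = -1101597 (c = Add(3, Mul(-1, Mul(8100, 136))) = Add(3, Mul(-1, 1101600)) = Add(3, -1101600) = -1101597)
Add(c, Mul(-1, Pow(d, 2))) = Add(-1101597, Mul(-1, Pow(747, 2))) = Add(-1101597, Mul(-1, 558009)) = Add(-1101597, -558009) = -1659606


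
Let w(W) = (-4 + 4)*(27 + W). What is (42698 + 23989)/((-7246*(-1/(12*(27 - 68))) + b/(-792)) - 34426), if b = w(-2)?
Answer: -16405002/8472419 ≈ -1.9363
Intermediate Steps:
w(W) = 0 (w(W) = 0*(27 + W) = 0)
b = 0
(42698 + 23989)/((-7246*(-1/(12*(27 - 68))) + b/(-792)) - 34426) = (42698 + 23989)/((-7246*(-1/(12*(27 - 68))) + 0/(-792)) - 34426) = 66687/((-7246/((-12*(-41))) + 0*(-1/792)) - 34426) = 66687/((-7246/492 + 0) - 34426) = 66687/((-7246*1/492 + 0) - 34426) = 66687/((-3623/246 + 0) - 34426) = 66687/(-3623/246 - 34426) = 66687/(-8472419/246) = 66687*(-246/8472419) = -16405002/8472419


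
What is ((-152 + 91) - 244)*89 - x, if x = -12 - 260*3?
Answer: -26353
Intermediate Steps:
x = -792 (x = -12 - 780 = -792)
((-152 + 91) - 244)*89 - x = ((-152 + 91) - 244)*89 - 1*(-792) = (-61 - 244)*89 + 792 = -305*89 + 792 = -27145 + 792 = -26353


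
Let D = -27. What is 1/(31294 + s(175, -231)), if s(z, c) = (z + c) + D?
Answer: 1/31211 ≈ 3.2040e-5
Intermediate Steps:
s(z, c) = -27 + c + z (s(z, c) = (z + c) - 27 = (c + z) - 27 = -27 + c + z)
1/(31294 + s(175, -231)) = 1/(31294 + (-27 - 231 + 175)) = 1/(31294 - 83) = 1/31211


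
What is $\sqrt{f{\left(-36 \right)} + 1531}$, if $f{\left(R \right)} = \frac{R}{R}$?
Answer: $2 \sqrt{383} \approx 39.141$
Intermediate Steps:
$f{\left(R \right)} = 1$
$\sqrt{f{\left(-36 \right)} + 1531} = \sqrt{1 + 1531} = \sqrt{1532} = 2 \sqrt{383}$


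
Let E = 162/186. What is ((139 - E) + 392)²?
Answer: 270076356/961 ≈ 2.8104e+5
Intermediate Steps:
E = 27/31 (E = 162*(1/186) = 27/31 ≈ 0.87097)
((139 - E) + 392)² = ((139 - 1*27/31) + 392)² = ((139 - 27/31) + 392)² = (4282/31 + 392)² = (16434/31)² = 270076356/961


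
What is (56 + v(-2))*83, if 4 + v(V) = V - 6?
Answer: 3652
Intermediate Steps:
v(V) = -10 + V (v(V) = -4 + (V - 6) = -4 + (-6 + V) = -10 + V)
(56 + v(-2))*83 = (56 + (-10 - 2))*83 = (56 - 12)*83 = 44*83 = 3652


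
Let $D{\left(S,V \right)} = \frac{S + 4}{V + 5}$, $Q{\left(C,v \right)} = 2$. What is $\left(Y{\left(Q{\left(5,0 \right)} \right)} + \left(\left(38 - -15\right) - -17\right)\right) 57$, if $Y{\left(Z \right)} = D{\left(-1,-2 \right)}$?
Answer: $4047$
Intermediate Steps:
$D{\left(S,V \right)} = \frac{4 + S}{5 + V}$
$Y{\left(Z \right)} = 1$ ($Y{\left(Z \right)} = \frac{4 - 1}{5 - 2} = \frac{1}{3} \cdot 3 = 1$)
$\left(Y{\left(Q{\left(5,0 \right)} \right)} + \left(\left(38 - -15\right) - -17\right)\right) 57 = \left(1 + \left(\left(38 - -15\right) - -17\right)\right) 57 = \left(1 + \left(\left(38 + 15\right) + 17\right)\right) 57 = \left(1 + \left(53 + 17\right)\right) 57 = \left(1 + 70\right) 57 = 71 \cdot 57 = 4047$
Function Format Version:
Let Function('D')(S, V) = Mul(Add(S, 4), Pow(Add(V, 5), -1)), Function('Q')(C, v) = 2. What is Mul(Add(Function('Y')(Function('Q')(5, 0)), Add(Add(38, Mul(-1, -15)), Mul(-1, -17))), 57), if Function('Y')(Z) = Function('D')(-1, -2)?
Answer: 4047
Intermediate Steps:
Function('D')(S, V) = Mul(Pow(Add(5, V), -1), Add(4, S)) (Function('D')(S, V) = Mul(Add(4, S), Pow(Add(5, V), -1)) = Mul(Pow(Add(5, V), -1), Add(4, S)))
Function('Y')(Z) = 1 (Function('Y')(Z) = Mul(Pow(Add(5, -2), -1), Add(4, -1)) = Mul(Pow(3, -1), 3) = Mul(Rational(1, 3), 3) = 1)
Mul(Add(Function('Y')(Function('Q')(5, 0)), Add(Add(38, Mul(-1, -15)), Mul(-1, -17))), 57) = Mul(Add(1, Add(Add(38, Mul(-1, -15)), Mul(-1, -17))), 57) = Mul(Add(1, Add(Add(38, 15), 17)), 57) = Mul(Add(1, Add(53, 17)), 57) = Mul(Add(1, 70), 57) = Mul(71, 57) = 4047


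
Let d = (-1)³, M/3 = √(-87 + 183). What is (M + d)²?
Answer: 865 - 24*√6 ≈ 806.21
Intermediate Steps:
M = 12*√6 (M = 3*√(-87 + 183) = 3*√96 = 3*(4*√6) = 12*√6 ≈ 29.394)
d = -1
(M + d)² = (12*√6 - 1)² = (-1 + 12*√6)²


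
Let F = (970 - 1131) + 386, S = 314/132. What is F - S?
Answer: 14693/66 ≈ 222.62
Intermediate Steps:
S = 157/66 (S = 314*(1/132) = 157/66 ≈ 2.3788)
F = 225 (F = -161 + 386 = 225)
F - S = 225 - 1*157/66 = 225 - 157/66 = 14693/66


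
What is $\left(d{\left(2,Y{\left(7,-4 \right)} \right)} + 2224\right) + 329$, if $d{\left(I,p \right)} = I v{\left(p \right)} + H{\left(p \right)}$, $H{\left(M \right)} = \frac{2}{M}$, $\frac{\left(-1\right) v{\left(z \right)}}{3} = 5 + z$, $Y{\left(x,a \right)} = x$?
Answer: $\frac{17369}{7} \approx 2481.3$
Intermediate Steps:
$v{\left(z \right)} = -15 - 3 z$ ($v{\left(z \right)} = - 3 \left(5 + z\right) = -15 - 3 z$)
$d{\left(I,p \right)} = \frac{2}{p} + I \left(-15 - 3 p\right)$ ($d{\left(I,p \right)} = I \left(-15 - 3 p\right) + \frac{2}{p} = \frac{2}{p} + I \left(-15 - 3 p\right)$)
$\left(d{\left(2,Y{\left(7,-4 \right)} \right)} + 2224\right) + 329 = \left(\frac{2 - 6 \cdot 7 \left(5 + 7\right)}{7} + 2224\right) + 329 = \left(\frac{2 - 6 \cdot 7 \cdot 12}{7} + 2224\right) + 329 = \left(\frac{2 - 504}{7} + 2224\right) + 329 = \left(\frac{1}{7} \left(-502\right) + 2224\right) + 329 = \left(- \frac{502}{7} + 2224\right) + 329 = \frac{15066}{7} + 329 = \frac{17369}{7}$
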